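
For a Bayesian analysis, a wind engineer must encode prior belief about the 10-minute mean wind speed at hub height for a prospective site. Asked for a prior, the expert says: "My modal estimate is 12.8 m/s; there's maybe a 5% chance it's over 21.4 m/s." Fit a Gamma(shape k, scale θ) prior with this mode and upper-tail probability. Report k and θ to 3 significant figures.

Gamma(k,θ) with k>1 has mode (k−1)θ, so θ = 12.8/(k−1).
Need P(X < 21.4) = 0.95 with θ tied to k this way. Start at k = 2, θ = 12.8: P(X<21.4) ≈ 0.498.
Too low — raise k to concentrate. Iterating converges to k ≈ 11.6.
Then θ = 12.8/(11.6−1) ≈ 1.21.

k ≈ 11.6, θ ≈ 1.21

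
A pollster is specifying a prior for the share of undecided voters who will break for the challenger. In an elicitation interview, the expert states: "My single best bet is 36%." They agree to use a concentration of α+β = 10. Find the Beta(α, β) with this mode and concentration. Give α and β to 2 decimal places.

α = 3.88, β = 6.12

For α,β > 1 the Beta mode is (α−1)/(α+β−2). With α+β = 10, the mode is (α−1)/8.
Set (α−1)/8 = 0.36 → α = 1 + 0.36·8 = 3.88.
β = 10 − α = 6.12.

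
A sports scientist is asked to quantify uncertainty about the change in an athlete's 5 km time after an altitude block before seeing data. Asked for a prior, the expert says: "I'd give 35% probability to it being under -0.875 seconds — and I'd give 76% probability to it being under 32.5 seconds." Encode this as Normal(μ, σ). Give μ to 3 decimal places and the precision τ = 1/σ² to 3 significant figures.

For Normal(μ,σ), the p-quantile is μ + z_p·σ. Here z_{0.35} = -0.3853, z_{0.76} = 0.7063.
So -0.875 = μ − 0.3853σ and 32.5 = μ + 0.7063σ.
Subtracting: σ = (32.5 − -0.875)/(0.7063 − (-0.3853)) = 30.574.
Then μ = -0.875 − (-0.3853)·30.574 = 10.906.
Precision τ = 1/σ² = 1/30.57² = 0.00107.

μ = 10.906, τ = 0.00107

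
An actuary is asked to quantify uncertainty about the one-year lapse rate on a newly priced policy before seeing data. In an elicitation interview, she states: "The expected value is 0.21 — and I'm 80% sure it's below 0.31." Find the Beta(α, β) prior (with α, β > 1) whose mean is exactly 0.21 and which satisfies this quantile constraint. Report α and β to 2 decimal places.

α ≈ 2.11, β ≈ 7.94

With mean 0.21 fixed, write α = 0.21s, β = 0.79s where s = α+β.
Need P(θ < 0.31) = 0.8 under Beta(0.21s, 0.79s). Normal approximation: (q−m)/√(m(1−m)/s) ≈ z_{0.8} = 0.842, so s ≈ 0.21·0.79·(0.842)²/(0.31−0.21)² = 11.8.
At s = 11.8: P(θ<0.31) ≈ 0.813. Adjusting to match 0.8 gives s ≈ 10.05.
So α = 0.21·10.05 ≈ 2.11, β = 0.79·10.05 ≈ 7.94.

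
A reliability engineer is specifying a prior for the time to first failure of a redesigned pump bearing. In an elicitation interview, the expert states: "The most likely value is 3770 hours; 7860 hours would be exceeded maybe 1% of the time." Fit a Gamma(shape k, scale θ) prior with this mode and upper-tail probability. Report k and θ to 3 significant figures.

Gamma(k,θ) with k>1 has mode (k−1)θ, so θ = 3770/(k−1).
Need P(X < 7860) = 0.99 with θ tied to k this way. Start at k = 2, θ = 3770: P(X<7860) ≈ 0.616.
Too low — raise k to concentrate. Iterating converges to k ≈ 10.
Then θ = 3770/(10−1) ≈ 418.

k ≈ 10, θ ≈ 418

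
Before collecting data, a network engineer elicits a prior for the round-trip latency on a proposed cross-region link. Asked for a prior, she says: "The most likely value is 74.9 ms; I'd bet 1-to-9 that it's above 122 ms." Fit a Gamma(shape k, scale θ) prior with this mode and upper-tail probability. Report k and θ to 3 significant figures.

k ≈ 8.91, θ ≈ 9.47

Gamma(k,θ) with k>1 has mode (k−1)θ, so θ = 74.9/(k−1).
Need P(X < 122) = 0.9 with θ tied to k this way. Start at k = 2, θ = 74.9: P(X<122) ≈ 0.484.
Too low — raise k to concentrate. Iterating converges to k ≈ 8.91.
Then θ = 74.9/(8.91−1) ≈ 9.47.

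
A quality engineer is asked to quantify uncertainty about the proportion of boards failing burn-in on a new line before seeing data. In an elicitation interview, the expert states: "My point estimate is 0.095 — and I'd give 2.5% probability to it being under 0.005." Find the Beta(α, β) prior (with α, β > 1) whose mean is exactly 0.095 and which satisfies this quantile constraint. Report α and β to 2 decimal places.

α ≈ 1.26, β ≈ 11.99

With mean 0.095 fixed, write α = 0.095s, β = 0.905s where s = α+β.
Need P(θ < 0.005) = 0.025 under Beta(0.095s, 0.905s). Normal approximation: (q−m)/√(m(1−m)/s) ≈ z_{0.025} = -1.96, so s ≈ 0.095·0.905·(-1.96)²/(0.005−0.095)² = 40.8.
At s = 40.8: P(θ<0.005) ≈ 0.000. Adjusting to match 0.025 gives s ≈ 13.25.
So α = 0.095·13.25 ≈ 1.26, β = 0.905·13.25 ≈ 11.99.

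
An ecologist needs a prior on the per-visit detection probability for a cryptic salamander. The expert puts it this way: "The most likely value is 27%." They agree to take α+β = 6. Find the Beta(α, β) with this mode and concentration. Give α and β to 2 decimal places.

For α,β > 1 the Beta mode is (α−1)/(α+β−2). With α+β = 6, the mode is (α−1)/4.
Set (α−1)/4 = 0.27 → α = 1 + 0.27·4 = 2.08.
β = 6 − α = 3.92.

α = 2.08, β = 3.92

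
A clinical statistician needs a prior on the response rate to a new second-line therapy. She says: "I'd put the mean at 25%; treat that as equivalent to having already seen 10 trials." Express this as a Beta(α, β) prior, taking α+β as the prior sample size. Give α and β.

α = 2.5, β = 7.5

Under the effective-sample-size interpretation, Beta(α, β) has prior mean α/(α+β) and prior sample size α+β.
So α+β = 10 and α/(α+β) = 0.25, giving α = 0.25·10 = 2.5 and β = 10 − 2.5 = 7.5.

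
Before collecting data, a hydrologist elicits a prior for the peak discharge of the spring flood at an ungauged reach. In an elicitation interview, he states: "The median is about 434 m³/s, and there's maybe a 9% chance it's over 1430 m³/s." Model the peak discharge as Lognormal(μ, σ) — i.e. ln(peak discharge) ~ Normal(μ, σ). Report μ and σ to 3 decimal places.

μ ≈ 6.073, σ ≈ 0.889

If T ~ Lognormal(μ,σ) then ln T ~ Normal(μ,σ), so the p-quantile of ln T is μ + z_p·σ.
ln(434) = 6.073 and ln(1430) = 7.265; z_{0.5} = 0, z_{0.91} = 1.341.
σ = (7.265 − 6.073)/(1.341 − (0)) = 0.889.
μ = 6.073 − (0)·0.889 = 6.073.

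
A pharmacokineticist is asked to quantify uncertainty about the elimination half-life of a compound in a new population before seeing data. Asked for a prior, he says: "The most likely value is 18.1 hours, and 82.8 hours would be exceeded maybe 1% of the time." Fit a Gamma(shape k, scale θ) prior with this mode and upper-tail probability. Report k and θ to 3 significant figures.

Gamma(k,θ) with k>1 has mode (k−1)θ, so θ = 18.1/(k−1).
Need P(X < 82.8) = 0.99 with θ tied to k this way. Start at k = 2, θ = 18.1: P(X<82.8) ≈ 0.943.
Too low — raise k to concentrate. Iterating converges to k ≈ 2.74.
Then θ = 18.1/(2.74−1) ≈ 10.4.

k ≈ 2.74, θ ≈ 10.4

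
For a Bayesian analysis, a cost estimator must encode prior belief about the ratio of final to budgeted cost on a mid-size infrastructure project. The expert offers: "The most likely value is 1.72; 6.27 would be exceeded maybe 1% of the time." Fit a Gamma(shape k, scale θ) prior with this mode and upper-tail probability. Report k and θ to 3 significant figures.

Gamma(k,θ) with k>1 has mode (k−1)θ, so θ = 1.72/(k−1).
Need P(X < 6.27) = 0.99 with θ tied to k this way. Start at k = 2, θ = 1.72: P(X<6.27) ≈ 0.879.
Too low — raise k to concentrate. Iterating converges to k ≈ 3.56.
Then θ = 1.72/(3.56−1) ≈ 0.671.

k ≈ 3.56, θ ≈ 0.671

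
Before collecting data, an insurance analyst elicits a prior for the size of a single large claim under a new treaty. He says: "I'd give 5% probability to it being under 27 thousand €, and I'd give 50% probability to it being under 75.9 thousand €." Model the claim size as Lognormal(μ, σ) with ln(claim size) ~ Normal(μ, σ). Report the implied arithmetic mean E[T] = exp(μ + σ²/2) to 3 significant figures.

If T ~ Lognormal(μ,σ) then ln T ~ Normal(μ,σ), so the p-quantile of ln T is μ + z_p·σ.
ln(27) = 3.296 and ln(75.9) = 4.329; z_{0.05} = -1.645, z_{0.5} = 0.
σ = (4.329 − 3.296)/(0 − (-1.645)) = 0.628.
μ = 3.296 − (-1.645)·0.628 = 4.329.
E[T] = exp(μ + σ²/2) = exp(4.329 + 0.1974) = 92.5 thousand €.

E[T] ≈ 92.5 thousand €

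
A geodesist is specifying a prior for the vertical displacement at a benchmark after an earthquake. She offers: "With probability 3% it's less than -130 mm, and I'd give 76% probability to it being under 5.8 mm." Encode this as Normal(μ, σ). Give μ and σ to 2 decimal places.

μ = -31.27, σ = 52.49

For Normal(μ,σ), the p-quantile is μ + z_p·σ. Here z_{0.03} = -1.881, z_{0.76} = 0.7063.
So -130 = μ − 1.881σ and 5.8 = μ + 0.7063σ.
Subtracting: σ = (5.8 − -130)/(0.7063 − (-1.881)) = 52.49.
Then μ = -130 − (-1.881)·52.49 = -31.27.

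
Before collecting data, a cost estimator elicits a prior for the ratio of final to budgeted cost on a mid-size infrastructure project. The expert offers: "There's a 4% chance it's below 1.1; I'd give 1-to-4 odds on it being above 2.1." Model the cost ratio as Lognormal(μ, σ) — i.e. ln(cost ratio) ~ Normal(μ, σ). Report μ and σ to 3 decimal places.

If T ~ Lognormal(μ,σ) then ln T ~ Normal(μ,σ), so the p-quantile of ln T is μ + z_p·σ.
ln(1.1) = 0.09531 and ln(2.1) = 0.7419; z_{0.04} = -1.751, z_{0.8} = 0.8416.
σ = (0.7419 − 0.09531)/(0.8416 − (-1.751)) = 0.249.
μ = 0.09531 − (-1.751)·0.249 = 0.532.

μ ≈ 0.532, σ ≈ 0.249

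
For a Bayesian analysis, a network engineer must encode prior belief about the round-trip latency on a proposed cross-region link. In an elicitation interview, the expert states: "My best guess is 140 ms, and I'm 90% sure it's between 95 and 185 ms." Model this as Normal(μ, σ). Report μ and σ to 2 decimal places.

μ = 140.00, σ = 27.36

A symmetric 90% interval runs μ ± z·σ with z = 1.645.
Half-width = 45, so σ = 45/1.645 = 27.36.
μ is the stated best guess, 140.00.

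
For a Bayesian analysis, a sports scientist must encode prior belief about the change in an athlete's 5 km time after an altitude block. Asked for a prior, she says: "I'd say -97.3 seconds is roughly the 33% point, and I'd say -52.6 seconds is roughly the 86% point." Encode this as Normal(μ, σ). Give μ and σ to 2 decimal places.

μ = -84.37, σ = 29.40

For Normal(μ,σ), the p-quantile is μ + z_p·σ. Here z_{0.33} = -0.4399, z_{0.86} = 1.08.
So -97.3 = μ − 0.4399σ and -52.6 = μ + 1.08σ.
Subtracting: σ = (-52.6 − -97.3)/(1.08 − (-0.4399)) = 29.40.
Then μ = -97.3 − (-0.4399)·29.40 = -84.37.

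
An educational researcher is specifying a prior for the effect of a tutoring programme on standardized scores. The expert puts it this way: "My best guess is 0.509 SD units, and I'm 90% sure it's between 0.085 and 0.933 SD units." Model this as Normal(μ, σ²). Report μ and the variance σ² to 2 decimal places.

μ = 0.51, σ² = 0.07

A symmetric 90% interval runs μ ± z·σ with z = 1.645.
Half-width = 0.424, so σ = 0.424/1.645 = 0.258 and σ² = 0.07.
μ is the stated best guess, 0.51.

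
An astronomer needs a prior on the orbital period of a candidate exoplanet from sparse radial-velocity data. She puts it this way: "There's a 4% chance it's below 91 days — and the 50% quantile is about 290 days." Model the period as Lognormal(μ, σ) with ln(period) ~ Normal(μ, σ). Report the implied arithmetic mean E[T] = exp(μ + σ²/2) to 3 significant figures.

E[T] ≈ 361 days

If T ~ Lognormal(μ,σ) then ln T ~ Normal(μ,σ), so the p-quantile of ln T is μ + z_p·σ.
ln(91) = 4.511 and ln(290) = 5.67; z_{0.04} = -1.751, z_{0.5} = 0.
σ = (5.67 − 4.511)/(0 − (-1.751)) = 0.662.
μ = 4.511 − (-1.751)·0.662 = 5.670.
E[T] = exp(μ + σ²/2) = exp(5.670 + 0.2191) = 361 days.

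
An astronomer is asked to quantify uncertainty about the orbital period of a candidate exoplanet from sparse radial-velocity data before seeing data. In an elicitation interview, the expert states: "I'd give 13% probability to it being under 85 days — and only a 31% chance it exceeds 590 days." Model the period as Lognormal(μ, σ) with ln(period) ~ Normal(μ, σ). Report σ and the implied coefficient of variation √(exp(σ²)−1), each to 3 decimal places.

If T ~ Lognormal(μ,σ) then ln T ~ Normal(μ,σ), so the p-quantile of ln T is μ + z_p·σ.
ln(85) = 4.443 and ln(590) = 6.38; z_{0.13} = -1.126, z_{0.69} = 0.4959.
σ = (6.38 − 4.443)/(0.4959 − (-1.126)) = 1.194.
μ = 4.443 − (-1.126)·1.194 = 5.788.
CV = √(exp(σ²)−1) = √(exp(1.4264)−1) = 1.779.

σ ≈ 1.194, CV ≈ 1.779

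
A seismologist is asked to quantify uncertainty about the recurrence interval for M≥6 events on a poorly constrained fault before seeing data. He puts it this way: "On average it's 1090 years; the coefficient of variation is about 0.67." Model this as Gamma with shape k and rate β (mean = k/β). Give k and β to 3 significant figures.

k ≈ 2.23, β ≈ 0.00204

For Gamma(k, rate β): mean = k/β, variance = k/β², so CV = 1/√k.
CV = 0.67, hence k = 1/CV² = 2.23.
Then β = k/mean = 2.23/1090 = 0.00204.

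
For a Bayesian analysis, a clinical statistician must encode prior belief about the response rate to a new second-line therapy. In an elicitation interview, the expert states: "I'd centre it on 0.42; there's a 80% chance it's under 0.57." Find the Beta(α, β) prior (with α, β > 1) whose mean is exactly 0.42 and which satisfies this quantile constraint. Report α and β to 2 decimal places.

With mean 0.42 fixed, write α = 0.42s, β = 0.58s where s = α+β.
Need P(θ < 0.57) = 0.8 under Beta(0.42s, 0.58s). Normal approximation: (q−m)/√(m(1−m)/s) ≈ z_{0.8} = 0.842, so s ≈ 0.42·0.58·(0.842)²/(0.57−0.42)² = 7.7.
At s = 7.7: P(θ<0.57) ≈ 0.801. Adjusting to match 0.8 gives s ≈ 7.58.
So α = 0.42·7.58 ≈ 3.18, β = 0.58·7.58 ≈ 4.40.

α ≈ 3.18, β ≈ 4.40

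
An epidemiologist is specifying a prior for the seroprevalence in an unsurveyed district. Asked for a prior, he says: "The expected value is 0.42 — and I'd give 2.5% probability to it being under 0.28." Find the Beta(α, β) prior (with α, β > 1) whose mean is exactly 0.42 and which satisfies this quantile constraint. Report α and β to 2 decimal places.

With mean 0.42 fixed, write α = 0.42s, β = 0.58s where s = α+β.
Need P(θ < 0.28) = 0.025 under Beta(0.42s, 0.58s). Normal approximation: (q−m)/√(m(1−m)/s) ≈ z_{0.025} = -1.96, so s ≈ 0.42·0.58·(-1.96)²/(0.28−0.42)² = 47.7.
At s = 47.7: P(θ<0.28) ≈ 0.020. Adjusting to match 0.025 gives s ≈ 44.00.
So α = 0.42·44.00 ≈ 18.48, β = 0.58·44.00 ≈ 25.52.

α ≈ 18.48, β ≈ 25.52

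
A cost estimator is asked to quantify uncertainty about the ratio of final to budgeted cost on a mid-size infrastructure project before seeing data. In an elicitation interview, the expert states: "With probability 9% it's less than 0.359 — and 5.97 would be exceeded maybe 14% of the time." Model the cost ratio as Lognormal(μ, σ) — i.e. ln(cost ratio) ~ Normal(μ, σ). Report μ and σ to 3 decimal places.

μ ≈ 0.532, σ ≈ 1.161

If T ~ Lognormal(μ,σ) then ln T ~ Normal(μ,σ), so the p-quantile of ln T is μ + z_p·σ.
ln(0.359) = -1.024 and ln(5.97) = 1.787; z_{0.09} = -1.341, z_{0.86} = 1.08.
σ = (1.787 − -1.024)/(1.08 − (-1.341)) = 1.161.
μ = -1.024 − (-1.341)·1.161 = 0.532.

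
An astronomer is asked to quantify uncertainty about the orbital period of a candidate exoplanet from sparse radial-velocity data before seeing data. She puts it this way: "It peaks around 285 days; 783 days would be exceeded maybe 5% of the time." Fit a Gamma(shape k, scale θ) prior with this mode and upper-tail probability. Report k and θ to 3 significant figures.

Gamma(k,θ) with k>1 has mode (k−1)θ, so θ = 285/(k−1).
Need P(X < 783) = 0.95 with θ tied to k this way. Start at k = 2, θ = 285: P(X<783) ≈ 0.760.
Too low — raise k to concentrate. Iterating converges to k ≈ 3.63.
Then θ = 285/(3.63−1) ≈ 108.

k ≈ 3.63, θ ≈ 108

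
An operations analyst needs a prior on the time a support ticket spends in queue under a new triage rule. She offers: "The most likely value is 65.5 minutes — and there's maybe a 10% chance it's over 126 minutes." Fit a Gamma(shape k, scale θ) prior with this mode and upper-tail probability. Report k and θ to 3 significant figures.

k ≈ 5.47, θ ≈ 14.7

Gamma(k,θ) with k>1 has mode (k−1)θ, so θ = 65.5/(k−1).
Need P(X < 126) = 0.9 with θ tied to k this way. Start at k = 2, θ = 65.5: P(X<126) ≈ 0.573.
Too low — raise k to concentrate. Iterating converges to k ≈ 5.47.
Then θ = 65.5/(5.47−1) ≈ 14.7.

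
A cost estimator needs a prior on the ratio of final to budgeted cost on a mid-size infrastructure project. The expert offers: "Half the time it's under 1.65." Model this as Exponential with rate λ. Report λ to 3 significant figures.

λ ≈ 0.42

Exponential median = ln 2 / λ, so λ = ln 2 / 1.65 = 0.42.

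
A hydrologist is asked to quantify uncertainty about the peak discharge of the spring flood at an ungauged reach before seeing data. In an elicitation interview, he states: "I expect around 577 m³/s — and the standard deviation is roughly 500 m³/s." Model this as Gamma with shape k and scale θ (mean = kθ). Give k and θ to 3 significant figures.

For Gamma(k, scale θ): mean = kθ, variance = kθ², so CV = 1/√k.
CV = SD/mean = 500/577 = 0.8666, hence k = 1/CV² = 1.33.
Then θ = mean/k = 577/1.33 = 433.

k ≈ 1.33, θ ≈ 433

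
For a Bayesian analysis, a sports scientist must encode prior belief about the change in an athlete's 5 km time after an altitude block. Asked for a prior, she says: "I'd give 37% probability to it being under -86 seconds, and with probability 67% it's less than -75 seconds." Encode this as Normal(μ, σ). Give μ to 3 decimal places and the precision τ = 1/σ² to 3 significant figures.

The p-quantile of Normal(μ,σ) is μ + z_p·σ, with z_{0.37} = -0.3319 and z_{0.67} = 0.4399.
Eliminate σ: μ = (z₂·x₁ − z₁·x₂)/(z₂ − z₁) = (0.4399·-86 − (-0.3319)·-75)/0.7718 = -81.270.
Then σ = (x₂ − x₁)/(z₂ − z₁) = (-75 − -86)/0.7718 = 14.253.
Precision τ = 1/σ² = 1/14.25² = 0.00492.

μ = -81.270, τ = 0.00492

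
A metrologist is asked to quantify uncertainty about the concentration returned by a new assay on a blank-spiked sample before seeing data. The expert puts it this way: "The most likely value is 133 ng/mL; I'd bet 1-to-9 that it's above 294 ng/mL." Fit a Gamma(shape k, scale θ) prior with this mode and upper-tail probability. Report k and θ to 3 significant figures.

k ≈ 4.06, θ ≈ 43.5

Gamma(k,θ) with k>1 has mode (k−1)θ, so θ = 133/(k−1).
Need P(X < 294) = 0.9 with θ tied to k this way. Start at k = 2, θ = 133: P(X<294) ≈ 0.648.
Too low — raise k to concentrate. Iterating converges to k ≈ 4.06.
Then θ = 133/(4.06−1) ≈ 43.5.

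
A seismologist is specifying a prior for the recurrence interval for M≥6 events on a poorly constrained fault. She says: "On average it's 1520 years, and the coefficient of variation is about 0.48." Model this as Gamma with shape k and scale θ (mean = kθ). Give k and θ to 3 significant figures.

For Gamma(k, scale θ): mean = kθ, variance = kθ², so CV = 1/√k.
CV = 0.48, hence k = 1/CV² = 4.34.
Then θ = mean/k = 1520/4.34 = 350.

k ≈ 4.34, θ ≈ 350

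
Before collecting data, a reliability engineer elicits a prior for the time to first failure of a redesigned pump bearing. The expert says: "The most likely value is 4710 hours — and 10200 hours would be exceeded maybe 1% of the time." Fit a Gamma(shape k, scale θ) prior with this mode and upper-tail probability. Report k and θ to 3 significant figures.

Gamma(k,θ) with k>1 has mode (k−1)θ, so θ = 4710/(k−1).
Need P(X < 10200) = 0.99 with θ tied to k this way. Start at k = 2, θ = 4710: P(X<10200) ≈ 0.637.
Too low — raise k to concentrate. Iterating converges to k ≈ 9.1.
Then θ = 4710/(9.1−1) ≈ 581.

k ≈ 9.1, θ ≈ 581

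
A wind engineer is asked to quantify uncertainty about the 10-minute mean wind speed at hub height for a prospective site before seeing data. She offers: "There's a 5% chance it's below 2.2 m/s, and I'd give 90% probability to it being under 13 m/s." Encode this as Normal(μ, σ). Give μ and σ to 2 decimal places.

μ = 8.27, σ = 3.69

The p-quantile of Normal(μ,σ) is μ + z_p·σ, with z_{0.05} = -1.645 and z_{0.9} = 1.282.
Eliminate σ: μ = (z₂·x₁ − z₁·x₂)/(z₂ − z₁) = (1.282·2.2 − (-1.645)·13)/2.926 = 8.27.
Then σ = (x₂ − x₁)/(z₂ − z₁) = (13 − 2.2)/2.926 = 3.69.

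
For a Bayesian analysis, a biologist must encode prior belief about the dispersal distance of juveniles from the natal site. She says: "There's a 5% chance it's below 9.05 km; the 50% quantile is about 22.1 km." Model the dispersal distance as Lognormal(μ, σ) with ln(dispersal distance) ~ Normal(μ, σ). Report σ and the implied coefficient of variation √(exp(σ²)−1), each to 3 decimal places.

If T ~ Lognormal(μ,σ) then ln T ~ Normal(μ,σ), so the p-quantile of ln T is μ + z_p·σ.
ln(9.05) = 2.203 and ln(22.1) = 3.096; z_{0.05} = -1.645, z_{0.5} = 0.
σ = (3.096 − 2.203)/(0 − (-1.645)) = 0.543.
μ = 2.203 − (-1.645)·0.543 = 3.096.
CV = √(exp(σ²)−1) = √(exp(0.2946)−1) = 0.585.

σ ≈ 0.543, CV ≈ 0.585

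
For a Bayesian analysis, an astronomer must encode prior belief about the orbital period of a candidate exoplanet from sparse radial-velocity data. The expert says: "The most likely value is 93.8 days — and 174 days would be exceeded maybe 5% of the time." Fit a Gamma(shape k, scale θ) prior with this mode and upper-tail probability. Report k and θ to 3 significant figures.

Gamma(k,θ) with k>1 has mode (k−1)θ, so θ = 93.8/(k−1).
Need P(X < 174) = 0.95 with θ tied to k this way. Start at k = 2, θ = 93.8: P(X<174) ≈ 0.553.
Too low — raise k to concentrate. Iterating converges to k ≈ 8.29.
Then θ = 93.8/(8.29−1) ≈ 12.9.

k ≈ 8.29, θ ≈ 12.9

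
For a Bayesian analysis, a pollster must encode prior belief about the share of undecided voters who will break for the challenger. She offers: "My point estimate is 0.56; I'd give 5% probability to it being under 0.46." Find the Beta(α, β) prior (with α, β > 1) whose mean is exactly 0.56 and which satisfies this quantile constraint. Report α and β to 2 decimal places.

α ≈ 37.62, β ≈ 29.56

With mean 0.56 fixed, write α = 0.56s, β = 0.44s where s = α+β.
Need P(θ < 0.46) = 0.05 under Beta(0.56s, 0.44s). Normal approximation: (q−m)/√(m(1−m)/s) ≈ z_{0.05} = -1.64, so s ≈ 0.56·0.44·(-1.64)²/(0.46−0.56)² = 66.7.
At s = 66.7: P(θ<0.46) ≈ 0.051. Adjusting to match 0.05 gives s ≈ 67.17.
So α = 0.56·67.17 ≈ 37.62, β = 0.44·67.17 ≈ 29.56.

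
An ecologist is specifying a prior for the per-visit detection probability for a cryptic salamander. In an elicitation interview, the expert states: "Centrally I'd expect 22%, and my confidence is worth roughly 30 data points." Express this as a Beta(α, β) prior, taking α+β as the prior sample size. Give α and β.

Under the effective-sample-size interpretation, Beta(α, β) has prior mean α/(α+β) and prior sample size α+β.
So α+β = 30 and α/(α+β) = 0.22, giving α = 0.22·30 = 6.6 and β = 30 − 6.6 = 23.4.

α = 6.6, β = 23.4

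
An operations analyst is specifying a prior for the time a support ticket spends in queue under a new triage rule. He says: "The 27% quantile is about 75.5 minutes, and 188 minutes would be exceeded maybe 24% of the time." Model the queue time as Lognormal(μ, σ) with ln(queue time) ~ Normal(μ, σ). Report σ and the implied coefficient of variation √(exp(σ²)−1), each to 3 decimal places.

σ ≈ 0.692, CV ≈ 0.783

If T ~ Lognormal(μ,σ) then ln T ~ Normal(μ,σ), so the p-quantile of ln T is μ + z_p·σ.
ln(75.5) = 4.324 and ln(188) = 5.236; z_{0.27} = -0.6128, z_{0.76} = 0.7063.
σ = (5.236 − 4.324)/(0.7063 − (-0.6128)) = 0.692.
μ = 4.324 − (-0.6128)·0.692 = 4.748.
CV = √(exp(σ²)−1) = √(exp(0.4783)−1) = 0.783.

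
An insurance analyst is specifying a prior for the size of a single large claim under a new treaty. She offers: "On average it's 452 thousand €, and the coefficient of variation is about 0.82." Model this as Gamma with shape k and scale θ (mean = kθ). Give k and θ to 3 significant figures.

For Gamma(k, scale θ): mean = kθ, variance = kθ², so CV = 1/√k.
CV = 0.82, hence k = 1/CV² = 1.49.
Then θ = mean/k = 452/1.49 = 304.

k ≈ 1.49, θ ≈ 304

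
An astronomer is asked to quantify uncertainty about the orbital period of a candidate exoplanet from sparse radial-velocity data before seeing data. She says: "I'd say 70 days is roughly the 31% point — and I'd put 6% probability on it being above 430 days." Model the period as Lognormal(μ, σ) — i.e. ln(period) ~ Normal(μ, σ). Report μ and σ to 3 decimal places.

μ ≈ 4.687, σ ≈ 0.885

If T ~ Lognormal(μ,σ) then ln T ~ Normal(μ,σ), so the p-quantile of ln T is μ + z_p·σ.
ln(70) = 4.248 and ln(430) = 6.064; z_{0.31} = -0.4959, z_{0.94} = 1.555.
σ = (6.064 − 4.248)/(1.555 − (-0.4959)) = 0.885.
μ = 4.248 − (-0.4959)·0.885 = 4.687.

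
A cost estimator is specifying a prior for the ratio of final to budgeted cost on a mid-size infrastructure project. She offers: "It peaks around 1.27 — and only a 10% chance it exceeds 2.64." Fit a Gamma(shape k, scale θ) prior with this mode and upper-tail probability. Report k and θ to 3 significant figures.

Gamma(k,θ) with k>1 has mode (k−1)θ, so θ = 1.27/(k−1).
Need P(X < 2.64) = 0.9 with θ tied to k this way. Start at k = 2, θ = 1.27: P(X<2.64) ≈ 0.615.
Too low — raise k to concentrate. Iterating converges to k ≈ 4.59.
Then θ = 1.27/(4.59−1) ≈ 0.354.

k ≈ 4.59, θ ≈ 0.354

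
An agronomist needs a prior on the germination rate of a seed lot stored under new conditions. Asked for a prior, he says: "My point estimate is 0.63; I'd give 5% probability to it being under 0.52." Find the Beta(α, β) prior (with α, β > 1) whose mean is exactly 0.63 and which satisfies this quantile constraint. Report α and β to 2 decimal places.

α ≈ 33.96, β ≈ 19.95

With mean 0.63 fixed, write α = 0.63s, β = 0.37s where s = α+β.
Need P(θ < 0.52) = 0.05 under Beta(0.63s, 0.37s). Normal approximation: (q−m)/√(m(1−m)/s) ≈ z_{0.05} = -1.64, so s ≈ 0.63·0.37·(-1.64)²/(0.52−0.63)² = 52.1.
At s = 52.1: P(θ<0.52) ≈ 0.053. Adjusting to match 0.05 gives s ≈ 53.91.
So α = 0.63·53.91 ≈ 33.96, β = 0.37·53.91 ≈ 19.95.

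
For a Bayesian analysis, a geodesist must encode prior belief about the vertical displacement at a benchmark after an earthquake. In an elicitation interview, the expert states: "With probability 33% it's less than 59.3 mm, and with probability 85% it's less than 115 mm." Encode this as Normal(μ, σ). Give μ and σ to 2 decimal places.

The p-quantile of Normal(μ,σ) is μ + z_p·σ, with z_{0.33} = -0.4399 and z_{0.85} = 1.036.
Eliminate σ: μ = (z₂·x₁ − z₁·x₂)/(z₂ − z₁) = (1.036·59.3 − (-0.4399)·115)/1.476 = 75.90.
Then σ = (x₂ − x₁)/(z₂ − z₁) = (115 − 59.3)/1.476 = 37.73.

μ = 75.90, σ = 37.73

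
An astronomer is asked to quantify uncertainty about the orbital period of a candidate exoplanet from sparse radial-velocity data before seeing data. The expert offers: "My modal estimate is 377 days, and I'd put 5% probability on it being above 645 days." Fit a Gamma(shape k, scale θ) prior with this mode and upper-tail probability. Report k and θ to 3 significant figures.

Gamma(k,θ) with k>1 has mode (k−1)θ, so θ = 377/(k−1).
Need P(X < 645) = 0.95 with θ tied to k this way. Start at k = 2, θ = 377: P(X<645) ≈ 0.510.
Too low — raise k to concentrate. Iterating converges to k ≈ 10.7.
Then θ = 377/(10.7−1) ≈ 38.9.

k ≈ 10.7, θ ≈ 38.9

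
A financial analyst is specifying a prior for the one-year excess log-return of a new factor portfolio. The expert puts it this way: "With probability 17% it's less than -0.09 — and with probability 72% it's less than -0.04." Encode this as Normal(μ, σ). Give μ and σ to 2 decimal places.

μ = -0.06, σ = 0.03

For Normal(μ,σ), the p-quantile is μ + z_p·σ. Here z_{0.17} = -0.9542, z_{0.72} = 0.5828.
So -0.09 = μ − 0.9542σ and -0.04 = μ + 0.5828σ.
Subtracting: σ = (-0.04 − -0.09)/(0.5828 − (-0.9542)) = 0.03.
Then μ = -0.09 − (-0.9542)·0.03 = -0.06.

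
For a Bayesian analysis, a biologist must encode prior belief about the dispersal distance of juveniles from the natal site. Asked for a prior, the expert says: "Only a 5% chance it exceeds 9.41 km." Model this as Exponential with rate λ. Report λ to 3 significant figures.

λ ≈ 0.318

P(T > 9.41) = e^(−λ·9.41) = 0.05, so λ = −ln(0.05)/9.41 = 0.318.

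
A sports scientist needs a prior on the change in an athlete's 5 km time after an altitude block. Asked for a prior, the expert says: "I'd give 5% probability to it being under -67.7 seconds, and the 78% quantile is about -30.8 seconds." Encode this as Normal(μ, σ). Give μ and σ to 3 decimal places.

μ = -42.589, σ = 15.267

The p-quantile of Normal(μ,σ) is μ + z_p·σ, with z_{0.05} = -1.645 and z_{0.78} = 0.7722.
Eliminate σ: μ = (z₂·x₁ − z₁·x₂)/(z₂ − z₁) = (0.7722·-67.7 − (-1.645)·-30.8)/2.417 = -42.589.
Then σ = (x₂ − x₁)/(z₂ − z₁) = (-30.8 − -67.7)/2.417 = 15.267.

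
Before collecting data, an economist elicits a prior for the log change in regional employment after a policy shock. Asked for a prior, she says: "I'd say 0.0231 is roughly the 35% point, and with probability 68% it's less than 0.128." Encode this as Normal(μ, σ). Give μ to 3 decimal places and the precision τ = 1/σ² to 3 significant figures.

μ = 0.070, τ = 66.1

For Normal(μ,σ), the p-quantile is μ + z_p·σ. Here z_{0.35} = -0.3853, z_{0.68} = 0.4677.
So 0.0231 = μ − 0.3853σ and 0.128 = μ + 0.4677σ.
Subtracting: σ = (0.128 − 0.0231)/(0.4677 − (-0.3853)) = 0.123.
Then μ = 0.0231 − (-0.3853)·0.123 = 0.070.
Precision τ = 1/σ² = 1/0.123² = 66.1.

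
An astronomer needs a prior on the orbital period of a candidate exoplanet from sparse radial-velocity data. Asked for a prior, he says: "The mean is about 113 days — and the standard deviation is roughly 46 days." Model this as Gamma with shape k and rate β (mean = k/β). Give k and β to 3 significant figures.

For Gamma(k, rate β): mean = k/β, variance = k/β², so CV = 1/√k.
CV = SD/mean = 46/113 = 0.4071, hence k = 1/CV² = 6.03.
Then β = k/mean = 6.03/113 = 0.0534.

k ≈ 6.03, β ≈ 0.0534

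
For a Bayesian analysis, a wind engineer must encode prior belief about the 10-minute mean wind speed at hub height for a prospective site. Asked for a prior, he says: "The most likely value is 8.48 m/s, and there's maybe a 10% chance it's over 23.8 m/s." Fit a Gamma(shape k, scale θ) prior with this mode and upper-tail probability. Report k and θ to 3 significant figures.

Gamma(k,θ) with k>1 has mode (k−1)θ, so θ = 8.48/(k−1).
Need P(X < 23.8) = 0.9 with θ tied to k this way. Start at k = 2, θ = 8.48: P(X<23.8) ≈ 0.770.
Too low — raise k to concentrate. Iterating converges to k ≈ 2.79.
Then θ = 8.48/(2.79−1) ≈ 4.73.

k ≈ 2.79, θ ≈ 4.73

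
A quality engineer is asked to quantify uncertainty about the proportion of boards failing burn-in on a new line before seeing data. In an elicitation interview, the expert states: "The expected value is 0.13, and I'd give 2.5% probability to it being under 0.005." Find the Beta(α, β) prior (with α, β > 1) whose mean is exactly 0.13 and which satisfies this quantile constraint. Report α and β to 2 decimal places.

With mean 0.13 fixed, write α = 0.13s, β = 0.87s where s = α+β.
Need P(θ < 0.005) = 0.025 under Beta(0.13s, 0.87s). Normal approximation: (q−m)/√(m(1−m)/s) ≈ z_{0.025} = -1.96, so s ≈ 0.13·0.87·(-1.96)²/(0.005−0.13)² = 27.8.
At s = 27.8: P(θ<0.005) ≈ 0.000. Adjusting to match 0.025 gives s ≈ 8.47.
So α = 0.13·8.47 ≈ 1.10, β = 0.87·8.47 ≈ 7.37.

α ≈ 1.10, β ≈ 7.37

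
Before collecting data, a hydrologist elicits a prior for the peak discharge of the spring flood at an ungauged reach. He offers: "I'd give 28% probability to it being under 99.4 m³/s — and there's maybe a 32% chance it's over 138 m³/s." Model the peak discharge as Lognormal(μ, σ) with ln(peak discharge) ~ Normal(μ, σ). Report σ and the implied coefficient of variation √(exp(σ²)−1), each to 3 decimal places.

σ ≈ 0.312, CV ≈ 0.320

If T ~ Lognormal(μ,σ) then ln T ~ Normal(μ,σ), so the p-quantile of ln T is μ + z_p·σ.
ln(99.4) = 4.599 and ln(138) = 4.927; z_{0.28} = -0.5828, z_{0.68} = 0.4677.
σ = (4.927 − 4.599)/(0.4677 − (-0.5828)) = 0.312.
μ = 4.599 − (-0.5828)·0.312 = 4.781.
CV = √(exp(σ²)−1) = √(exp(0.0975)−1) = 0.320.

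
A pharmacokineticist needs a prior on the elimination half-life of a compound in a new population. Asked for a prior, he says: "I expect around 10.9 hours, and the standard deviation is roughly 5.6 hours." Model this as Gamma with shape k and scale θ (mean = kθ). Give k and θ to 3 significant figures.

For Gamma(k, scale θ): mean = kθ, variance = kθ², so CV = 1/√k.
CV = SD/mean = 5.6/10.9 = 0.5138, hence k = 1/CV² = 3.79.
Then θ = mean/k = 10.9/3.79 = 2.88.

k ≈ 3.79, θ ≈ 2.88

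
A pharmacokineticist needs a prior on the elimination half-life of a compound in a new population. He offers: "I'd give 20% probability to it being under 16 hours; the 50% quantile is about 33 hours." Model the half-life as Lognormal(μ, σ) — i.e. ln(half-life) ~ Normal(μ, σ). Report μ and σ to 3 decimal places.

μ ≈ 3.497, σ ≈ 0.860

If T ~ Lognormal(μ,σ) then ln T ~ Normal(μ,σ), so the p-quantile of ln T is μ + z_p·σ.
ln(16) = 2.773 and ln(33) = 3.497; z_{0.2} = -0.8416, z_{0.5} = 0.
σ = (3.497 − 2.773)/(0 − (-0.8416)) = 0.860.
μ = 2.773 − (-0.8416)·0.860 = 3.497.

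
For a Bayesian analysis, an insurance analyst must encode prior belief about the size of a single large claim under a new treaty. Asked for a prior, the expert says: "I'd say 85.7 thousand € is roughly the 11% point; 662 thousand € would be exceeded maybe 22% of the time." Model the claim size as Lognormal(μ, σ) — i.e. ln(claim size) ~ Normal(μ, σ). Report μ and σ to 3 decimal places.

If T ~ Lognormal(μ,σ) then ln T ~ Normal(μ,σ), so the p-quantile of ln T is μ + z_p·σ.
ln(85.7) = 4.451 and ln(662) = 6.495; z_{0.11} = -1.227, z_{0.78} = 0.7722.
σ = (6.495 − 4.451)/(0.7722 − (-1.227)) = 1.023.
μ = 4.451 − (-1.227)·1.023 = 5.705.

μ ≈ 5.705, σ ≈ 1.023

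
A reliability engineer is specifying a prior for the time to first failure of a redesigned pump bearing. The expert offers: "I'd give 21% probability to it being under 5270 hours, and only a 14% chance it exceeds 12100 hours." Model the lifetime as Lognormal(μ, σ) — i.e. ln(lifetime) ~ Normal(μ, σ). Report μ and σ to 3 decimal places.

If T ~ Lognormal(μ,σ) then ln T ~ Normal(μ,σ), so the p-quantile of ln T is μ + z_p·σ.
ln(5270) = 8.57 and ln(12100) = 9.401; z_{0.21} = -0.8064, z_{0.86} = 1.08.
σ = (9.401 − 8.57)/(1.08 − (-0.8064)) = 0.441.
μ = 8.57 − (-0.8064)·0.441 = 8.925.

μ ≈ 8.925, σ ≈ 0.441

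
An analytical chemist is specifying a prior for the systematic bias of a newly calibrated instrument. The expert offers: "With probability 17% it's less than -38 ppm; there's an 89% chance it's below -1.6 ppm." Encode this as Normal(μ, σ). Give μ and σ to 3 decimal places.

For Normal(μ,σ), the p-quantile is μ + z_p·σ. Here z_{0.17} = -0.9542, z_{0.89} = 1.227.
So -38 = μ − 0.9542σ and -1.6 = μ + 1.227σ.
Subtracting: σ = (-1.6 − -38)/(1.227 − (-0.9542)) = 16.692.
Then μ = -38 − (-0.9542)·16.692 = -22.073.

μ = -22.073, σ = 16.692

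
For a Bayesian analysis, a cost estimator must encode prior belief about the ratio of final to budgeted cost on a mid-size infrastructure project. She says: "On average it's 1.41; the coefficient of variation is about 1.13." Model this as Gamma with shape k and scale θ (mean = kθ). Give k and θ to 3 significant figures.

For Gamma(k, scale θ): mean = kθ, variance = kθ², so CV = 1/√k.
CV = 1.13, hence k = 1/CV² = 0.783.
Then θ = mean/k = 1.41/0.783 = 1.8.

k ≈ 0.783, θ ≈ 1.8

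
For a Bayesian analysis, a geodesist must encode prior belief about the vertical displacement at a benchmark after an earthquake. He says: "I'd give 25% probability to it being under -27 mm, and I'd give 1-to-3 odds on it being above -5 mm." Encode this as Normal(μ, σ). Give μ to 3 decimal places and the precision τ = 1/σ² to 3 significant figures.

μ = -16.000, τ = 0.00376

For Normal(μ,σ), the p-quantile is μ + z_p·σ. Here z_{0.25} = -0.6745, z_{0.75} = 0.6745.
So -27 = μ − 0.6745σ and -5 = μ + 0.6745σ.
Subtracting: σ = (-5 − -27)/(0.6745 − (-0.6745)) = 16.309.
Then μ = -27 − (-0.6745)·16.309 = -16.000.
Precision τ = 1/σ² = 1/16.31² = 0.00376.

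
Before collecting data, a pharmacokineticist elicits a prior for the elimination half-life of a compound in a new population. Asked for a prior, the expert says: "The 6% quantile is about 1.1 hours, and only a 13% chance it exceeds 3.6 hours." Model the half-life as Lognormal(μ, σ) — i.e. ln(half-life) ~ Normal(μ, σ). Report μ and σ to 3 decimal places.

μ ≈ 0.783, σ ≈ 0.442

If T ~ Lognormal(μ,σ) then ln T ~ Normal(μ,σ), so the p-quantile of ln T is μ + z_p·σ.
ln(1.1) = 0.09531 and ln(3.6) = 1.281; z_{0.06} = -1.555, z_{0.87} = 1.126.
σ = (1.281 − 0.09531)/(1.126 − (-1.555)) = 0.442.
μ = 0.09531 − (-1.555)·0.442 = 0.783.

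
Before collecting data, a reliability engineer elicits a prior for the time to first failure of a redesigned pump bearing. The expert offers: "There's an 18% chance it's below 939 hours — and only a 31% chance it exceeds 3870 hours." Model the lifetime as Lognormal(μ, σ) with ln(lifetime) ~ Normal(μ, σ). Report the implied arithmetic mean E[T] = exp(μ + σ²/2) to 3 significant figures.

E[T] ≈ 3890 hours

If T ~ Lognormal(μ,σ) then ln T ~ Normal(μ,σ), so the p-quantile of ln T is μ + z_p·σ.
ln(939) = 6.845 and ln(3870) = 8.261; z_{0.18} = -0.9154, z_{0.69} = 0.4959.
σ = (8.261 − 6.845)/(0.4959 − (-0.9154)) = 1.004.
μ = 6.845 − (-0.9154)·1.004 = 7.763.
E[T] = exp(μ + σ²/2) = exp(7.763 + 0.5035) = 3890 hours.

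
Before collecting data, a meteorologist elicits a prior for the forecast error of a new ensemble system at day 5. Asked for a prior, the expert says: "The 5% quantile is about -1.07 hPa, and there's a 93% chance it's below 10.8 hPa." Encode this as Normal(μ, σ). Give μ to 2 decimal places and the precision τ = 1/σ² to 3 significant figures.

The p-quantile of Normal(μ,σ) is μ + z_p·σ, with z_{0.05} = -1.645 and z_{0.93} = 1.476.
Eliminate σ: μ = (z₂·x₁ − z₁·x₂)/(z₂ − z₁) = (1.476·-1.07 − (-1.645)·10.8)/3.121 = 5.19.
Then σ = (x₂ − x₁)/(z₂ − z₁) = (10.8 − -1.07)/3.121 = 3.80.
Precision τ = 1/σ² = 1/3.804² = 0.0691.

μ = 5.19, τ = 0.0691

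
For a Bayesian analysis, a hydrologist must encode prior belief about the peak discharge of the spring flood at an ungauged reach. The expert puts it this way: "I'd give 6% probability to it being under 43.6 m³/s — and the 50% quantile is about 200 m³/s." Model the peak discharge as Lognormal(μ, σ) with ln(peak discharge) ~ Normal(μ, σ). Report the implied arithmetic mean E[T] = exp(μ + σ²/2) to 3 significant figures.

If T ~ Lognormal(μ,σ) then ln T ~ Normal(μ,σ), so the p-quantile of ln T is μ + z_p·σ.
ln(43.6) = 3.775 and ln(200) = 5.298; z_{0.06} = -1.555, z_{0.5} = 0.
σ = (5.298 − 3.775)/(0 − (-1.555)) = 0.980.
μ = 3.775 − (-1.555)·0.980 = 5.298.
E[T] = exp(μ + σ²/2) = exp(5.298 + 0.4799) = 323 m³/s.

E[T] ≈ 323 m³/s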